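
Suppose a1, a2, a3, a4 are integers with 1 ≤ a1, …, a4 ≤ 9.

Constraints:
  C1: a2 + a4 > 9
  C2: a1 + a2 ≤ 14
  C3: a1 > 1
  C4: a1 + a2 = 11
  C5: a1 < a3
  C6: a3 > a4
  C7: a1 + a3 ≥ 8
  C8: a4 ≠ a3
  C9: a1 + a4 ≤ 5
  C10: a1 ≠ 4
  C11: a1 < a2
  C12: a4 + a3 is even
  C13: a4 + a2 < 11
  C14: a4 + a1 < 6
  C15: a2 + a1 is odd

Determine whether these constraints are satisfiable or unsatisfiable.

Try a1 = 2, a2 = 9, a3 = 9, a4 = 1.
Check constraint 1: a2 + a4 = 10; constraint 2: a1 + a2 = 11. The remaining constraints are straightforward to verify.

Satisfiable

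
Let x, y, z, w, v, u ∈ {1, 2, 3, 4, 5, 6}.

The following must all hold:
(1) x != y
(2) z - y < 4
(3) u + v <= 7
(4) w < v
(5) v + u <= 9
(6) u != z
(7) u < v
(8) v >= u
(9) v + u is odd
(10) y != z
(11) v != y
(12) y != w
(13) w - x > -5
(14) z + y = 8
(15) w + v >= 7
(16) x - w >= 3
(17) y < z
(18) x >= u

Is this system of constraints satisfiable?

Satisfiable

Setting (x, y, z, w, v, u) = (5, 3, 5, 1, 6, 1) satisfies everything: constraint 2: z - y = 2; constraint 3: u + v = 7, and the others follow.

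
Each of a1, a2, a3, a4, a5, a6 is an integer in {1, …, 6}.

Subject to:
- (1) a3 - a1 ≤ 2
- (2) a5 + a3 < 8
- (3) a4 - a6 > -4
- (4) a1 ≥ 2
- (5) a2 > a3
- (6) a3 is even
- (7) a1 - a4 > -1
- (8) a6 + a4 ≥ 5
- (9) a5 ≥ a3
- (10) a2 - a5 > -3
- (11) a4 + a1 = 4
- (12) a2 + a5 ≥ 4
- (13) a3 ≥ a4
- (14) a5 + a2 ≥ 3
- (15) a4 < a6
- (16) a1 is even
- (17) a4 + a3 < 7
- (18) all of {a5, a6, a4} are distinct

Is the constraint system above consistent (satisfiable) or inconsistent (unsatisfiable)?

Satisfiable

The assignment a1 = 2, a2 = 3, a3 = 2, a4 = 2, a5 = 3, a6 = 5 works:
  constraint 1 holds since a3 - a1 = 0.
  constraint 2 holds since a5 + a3 = 5.
The rest check out directly.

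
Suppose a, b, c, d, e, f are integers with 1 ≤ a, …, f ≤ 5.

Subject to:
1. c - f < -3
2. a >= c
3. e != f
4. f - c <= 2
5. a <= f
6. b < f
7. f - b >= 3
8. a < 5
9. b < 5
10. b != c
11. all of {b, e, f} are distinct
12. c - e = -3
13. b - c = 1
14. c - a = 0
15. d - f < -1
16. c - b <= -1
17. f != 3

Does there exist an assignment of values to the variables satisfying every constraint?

Unsatisfiable

Constraints 4, 7, and 16 give f − b ≥ 3, b − c ≥ 1, c − f ≥ -2.
Adding all 3 inequalities: the left sides telescope to 0, and the right sides sum to 3 + 1 + (-2) = 2. So 0 ≥ 2, which is false.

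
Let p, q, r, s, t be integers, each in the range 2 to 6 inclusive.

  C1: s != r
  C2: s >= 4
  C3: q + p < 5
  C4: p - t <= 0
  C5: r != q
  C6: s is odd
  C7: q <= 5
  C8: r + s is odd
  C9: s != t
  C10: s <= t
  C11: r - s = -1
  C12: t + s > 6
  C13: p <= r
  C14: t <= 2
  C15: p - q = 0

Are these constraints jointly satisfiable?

Unsatisfiable

From constraints 2 and 10: t ≥ s and s ≥ 4, so t ≥ 4. From constraint 14: t ≤ 2. But 2 < 4, so no value of t works.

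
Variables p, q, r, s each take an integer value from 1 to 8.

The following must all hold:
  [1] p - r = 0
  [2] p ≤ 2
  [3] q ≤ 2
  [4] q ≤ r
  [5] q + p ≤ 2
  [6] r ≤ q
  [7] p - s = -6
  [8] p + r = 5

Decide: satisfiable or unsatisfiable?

From constraint 2: p ≤ 2. From constraints 3 and 6: r ≤ q ≤ 2. Hence p + r ≤ 4. But constraint 8 requires p + r = 5, and 5 > 4. Contradiction.

Unsatisfiable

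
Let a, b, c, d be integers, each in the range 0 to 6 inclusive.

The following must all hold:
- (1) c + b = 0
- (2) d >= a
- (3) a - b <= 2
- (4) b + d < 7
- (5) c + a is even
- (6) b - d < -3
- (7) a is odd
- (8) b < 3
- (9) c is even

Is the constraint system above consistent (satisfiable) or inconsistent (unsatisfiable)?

Unsatisfiable

Constraint 9 makes c even and constraint 7 makes a odd, so c + a must be odd. Constraint 5 says c + a is even — contradiction.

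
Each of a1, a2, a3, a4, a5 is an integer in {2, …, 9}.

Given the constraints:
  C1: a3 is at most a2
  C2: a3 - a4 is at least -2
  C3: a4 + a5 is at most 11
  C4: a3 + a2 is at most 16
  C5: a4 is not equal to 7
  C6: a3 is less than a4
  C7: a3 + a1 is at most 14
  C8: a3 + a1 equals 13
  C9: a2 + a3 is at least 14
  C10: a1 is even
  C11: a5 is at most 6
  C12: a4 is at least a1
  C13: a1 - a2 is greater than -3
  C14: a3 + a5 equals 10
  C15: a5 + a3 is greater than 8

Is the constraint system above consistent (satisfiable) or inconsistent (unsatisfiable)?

Setting (a1, a2, a3, a4, a5) = (6, 8, 7, 8, 3) satisfies everything: constraint 2: a3 - a4 = -1; constraint 3: a4 + a5 = 11, and the others follow.

Satisfiable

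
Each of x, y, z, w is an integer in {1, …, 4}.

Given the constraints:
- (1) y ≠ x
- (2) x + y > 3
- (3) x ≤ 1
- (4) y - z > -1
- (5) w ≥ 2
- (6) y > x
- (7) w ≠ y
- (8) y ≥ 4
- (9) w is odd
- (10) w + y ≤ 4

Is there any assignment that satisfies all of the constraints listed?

Unsatisfiable

From constraint 5: w ≥ 2. From constraint 8: y ≥ 4. Hence w + y ≥ 6. But constraint 10 requires w + y ≤ 4, and 4 < 6. Contradiction.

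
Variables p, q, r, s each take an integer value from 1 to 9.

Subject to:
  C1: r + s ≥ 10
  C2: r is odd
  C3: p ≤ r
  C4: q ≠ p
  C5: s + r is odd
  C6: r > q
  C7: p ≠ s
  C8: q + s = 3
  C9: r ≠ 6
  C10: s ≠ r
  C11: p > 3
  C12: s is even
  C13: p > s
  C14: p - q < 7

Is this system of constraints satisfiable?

The assignment p = 5, q = 1, r = 9, s = 2 works:
  constraint 1 holds since r + s = 11.
  constraint 8 holds since q + s = 3.
The rest check out directly.

Satisfiable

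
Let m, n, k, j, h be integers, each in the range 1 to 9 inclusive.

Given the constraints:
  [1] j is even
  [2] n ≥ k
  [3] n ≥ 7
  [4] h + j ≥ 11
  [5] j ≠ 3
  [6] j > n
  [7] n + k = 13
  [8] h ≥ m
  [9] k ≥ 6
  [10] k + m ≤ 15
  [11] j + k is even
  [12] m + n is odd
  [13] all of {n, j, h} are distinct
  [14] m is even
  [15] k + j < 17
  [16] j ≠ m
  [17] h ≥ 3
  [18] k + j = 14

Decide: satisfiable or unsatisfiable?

Take m = 6, n = 7, k = 6, j = 8, h = 6. Then constraint 4: h + j = 14; constraint 7: n + k = 13; constraint 10: k + m = 12, and every other listed constraint is also met.

Satisfiable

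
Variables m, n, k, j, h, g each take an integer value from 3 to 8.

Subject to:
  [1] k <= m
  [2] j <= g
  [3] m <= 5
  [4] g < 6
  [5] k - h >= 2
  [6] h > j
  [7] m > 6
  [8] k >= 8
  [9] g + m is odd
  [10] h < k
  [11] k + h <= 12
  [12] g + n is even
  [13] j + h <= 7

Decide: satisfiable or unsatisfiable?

Unsatisfiable

From constraint 8: k ≥ 8. From constraints 1 and 3: k ≤ m and m ≤ 5, so k ≤ 5. But 5 < 8, so no value of k works.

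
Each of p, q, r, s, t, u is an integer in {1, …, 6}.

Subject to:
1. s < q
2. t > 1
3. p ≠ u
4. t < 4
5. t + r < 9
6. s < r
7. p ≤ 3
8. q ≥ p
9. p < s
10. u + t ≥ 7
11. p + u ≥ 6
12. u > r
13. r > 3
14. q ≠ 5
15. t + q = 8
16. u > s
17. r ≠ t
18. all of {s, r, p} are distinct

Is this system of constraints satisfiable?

Satisfiable

Take p = 1, q = 6, r = 4, s = 3, t = 2, u = 6. Then constraint 5: t + r = 6; constraint 10: u + t = 8; constraint 11: p + u = 7, and every other listed constraint is also met.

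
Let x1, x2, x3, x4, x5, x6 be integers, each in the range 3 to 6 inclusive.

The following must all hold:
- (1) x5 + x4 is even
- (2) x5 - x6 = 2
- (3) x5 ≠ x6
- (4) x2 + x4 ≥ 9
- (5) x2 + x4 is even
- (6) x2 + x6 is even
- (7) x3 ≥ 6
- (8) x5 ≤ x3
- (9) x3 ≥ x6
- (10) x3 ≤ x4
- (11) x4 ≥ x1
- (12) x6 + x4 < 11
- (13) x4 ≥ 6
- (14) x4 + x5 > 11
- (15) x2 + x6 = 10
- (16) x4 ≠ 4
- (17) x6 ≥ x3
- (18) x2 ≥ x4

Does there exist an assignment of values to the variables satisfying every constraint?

From constraints 13 and 18: x2 ≥ x4 ≥ 6. From constraints 7 and 17: x6 ≥ x3 ≥ 6. Hence x2 + x6 ≥ 12. But constraint 15 requires x2 + x6 = 10, and 10 < 12. Contradiction.

Unsatisfiable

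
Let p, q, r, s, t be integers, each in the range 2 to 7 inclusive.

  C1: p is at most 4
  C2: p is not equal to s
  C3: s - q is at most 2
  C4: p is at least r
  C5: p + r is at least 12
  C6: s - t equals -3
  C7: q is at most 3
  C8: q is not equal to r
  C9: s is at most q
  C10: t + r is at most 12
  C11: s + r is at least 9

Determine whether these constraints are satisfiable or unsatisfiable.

Unsatisfiable

From constraints 7 and 9: s ≤ q ≤ 3. From constraints 1 and 4: r ≤ p ≤ 4. Hence s + r ≤ 7. But constraint 11 requires s + r ≥ 9, and 9 > 7. Contradiction.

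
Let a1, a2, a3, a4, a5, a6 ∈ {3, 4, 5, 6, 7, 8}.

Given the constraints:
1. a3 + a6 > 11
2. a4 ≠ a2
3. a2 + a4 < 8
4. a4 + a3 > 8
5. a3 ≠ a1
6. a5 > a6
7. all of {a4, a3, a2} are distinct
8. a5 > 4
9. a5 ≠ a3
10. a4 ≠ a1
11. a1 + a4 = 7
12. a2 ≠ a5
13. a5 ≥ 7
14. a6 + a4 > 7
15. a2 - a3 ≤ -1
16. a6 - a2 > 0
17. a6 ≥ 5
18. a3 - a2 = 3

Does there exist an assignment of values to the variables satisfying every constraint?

Setting (a1, a2, a3, a4, a5, a6) = (4, 4, 7, 3, 8, 5) satisfies everything: constraint 1: a3 + a6 = 12; constraint 3: a2 + a4 = 7; constraint 4: a4 + a3 = 10, and the others follow.

Satisfiable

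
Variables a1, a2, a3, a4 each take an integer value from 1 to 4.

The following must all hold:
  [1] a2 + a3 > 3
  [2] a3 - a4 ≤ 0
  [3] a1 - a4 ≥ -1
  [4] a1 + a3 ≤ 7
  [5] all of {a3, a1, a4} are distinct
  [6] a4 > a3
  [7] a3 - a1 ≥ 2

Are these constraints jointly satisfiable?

Constraints 2, 3, and 7 give a3 − a1 ≥ 2, a1 − a4 ≥ -1, a4 − a3 ≥ 0.
Adding all 3 inequalities: the left sides telescope to 0, and the right sides sum to 2 + (-1) + 0 = 1. So 0 ≥ 1, which is false.

Unsatisfiable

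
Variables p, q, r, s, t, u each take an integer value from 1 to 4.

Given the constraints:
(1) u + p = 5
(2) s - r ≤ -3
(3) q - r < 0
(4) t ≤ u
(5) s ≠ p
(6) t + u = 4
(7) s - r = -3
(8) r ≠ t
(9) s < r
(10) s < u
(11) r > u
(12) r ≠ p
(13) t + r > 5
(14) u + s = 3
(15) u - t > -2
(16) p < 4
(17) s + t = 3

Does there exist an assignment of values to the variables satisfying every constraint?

Satisfiable

Try p = 3, q = 1, r = 4, s = 1, t = 2, u = 2.
Check constraint 1: u + p = 5; constraint 2: s - r = -3. The remaining constraints are straightforward to verify.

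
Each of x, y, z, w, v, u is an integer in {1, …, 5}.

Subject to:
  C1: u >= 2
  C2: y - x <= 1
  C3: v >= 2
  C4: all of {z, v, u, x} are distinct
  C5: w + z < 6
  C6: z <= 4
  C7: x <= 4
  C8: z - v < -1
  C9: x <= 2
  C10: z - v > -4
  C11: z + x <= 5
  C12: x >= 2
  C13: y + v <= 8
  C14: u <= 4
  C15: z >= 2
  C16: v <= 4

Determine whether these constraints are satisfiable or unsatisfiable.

Unsatisfiable

Constraints 1, 3, 6, 7, 12, 14, 15, and 16 confine each of z, v, u, x to the 3 values {2, …, 4}.
Constraint 4 requires all 4 of them to be distinct, but only 3 values are available — impossible by the pigeonhole principle.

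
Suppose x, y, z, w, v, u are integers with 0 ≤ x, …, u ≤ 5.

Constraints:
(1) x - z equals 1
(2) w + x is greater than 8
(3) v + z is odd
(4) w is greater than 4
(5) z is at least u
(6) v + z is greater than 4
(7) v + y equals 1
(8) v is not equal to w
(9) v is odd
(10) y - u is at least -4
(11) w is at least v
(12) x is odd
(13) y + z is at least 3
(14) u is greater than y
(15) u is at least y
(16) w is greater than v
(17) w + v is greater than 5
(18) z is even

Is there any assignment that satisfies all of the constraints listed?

The assignment x = 5, y = 0, z = 4, w = 5, v = 1, u = 3 works:
  constraint 1 holds since x - z = 1.
  constraint 2 holds since w + x = 10.
The rest check out directly.

Satisfiable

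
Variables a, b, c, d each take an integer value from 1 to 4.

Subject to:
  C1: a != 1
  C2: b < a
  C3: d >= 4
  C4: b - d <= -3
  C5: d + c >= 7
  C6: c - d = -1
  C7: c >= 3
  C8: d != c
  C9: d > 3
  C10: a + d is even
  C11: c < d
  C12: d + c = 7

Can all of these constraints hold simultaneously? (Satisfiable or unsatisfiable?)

Take a = 2, b = 1, c = 3, d = 4. Then constraint 4: b - d = -3; constraint 5: d + c = 7, and every other listed constraint is also met.

Satisfiable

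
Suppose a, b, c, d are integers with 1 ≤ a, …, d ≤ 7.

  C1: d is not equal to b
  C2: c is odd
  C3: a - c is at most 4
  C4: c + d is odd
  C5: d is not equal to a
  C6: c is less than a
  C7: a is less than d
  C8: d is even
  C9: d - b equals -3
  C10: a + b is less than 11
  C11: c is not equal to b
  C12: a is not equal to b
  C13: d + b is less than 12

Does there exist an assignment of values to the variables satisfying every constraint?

Try a = 2, b = 7, c = 1, d = 4.
Check constraint 3: a - c = 1; constraint 9: d - b = -3. The remaining constraints are straightforward to verify.

Satisfiable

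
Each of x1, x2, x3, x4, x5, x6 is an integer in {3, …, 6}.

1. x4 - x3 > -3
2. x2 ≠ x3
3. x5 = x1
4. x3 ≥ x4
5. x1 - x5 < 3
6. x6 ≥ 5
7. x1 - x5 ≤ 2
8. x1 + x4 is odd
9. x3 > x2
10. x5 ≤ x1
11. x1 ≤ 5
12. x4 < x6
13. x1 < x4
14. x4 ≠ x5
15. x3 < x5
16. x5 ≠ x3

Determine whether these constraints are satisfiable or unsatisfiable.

Unsatisfiable

Constraints 4, 10, 13, and 15 give x5 ≤ x1, x1 < x4, x4 ≤ x3, x3 < x5. Chaining: x5 ≤ x1 < x4 ≤ x3 < x5, which forces x5 < x5 — impossible.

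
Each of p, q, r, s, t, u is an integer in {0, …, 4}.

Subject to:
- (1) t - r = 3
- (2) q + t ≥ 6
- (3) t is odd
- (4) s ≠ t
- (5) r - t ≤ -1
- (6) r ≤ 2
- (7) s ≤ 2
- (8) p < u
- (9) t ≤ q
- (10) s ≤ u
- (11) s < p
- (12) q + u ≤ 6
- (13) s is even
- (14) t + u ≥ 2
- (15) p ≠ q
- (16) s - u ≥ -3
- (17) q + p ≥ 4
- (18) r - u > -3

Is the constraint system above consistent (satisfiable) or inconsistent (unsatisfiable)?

Satisfiable

The assignment p = 1, q = 3, r = 0, s = 0, t = 3, u = 2 works:
  constraint 1 holds since t - r = 3.
  constraint 2 holds since q + t = 6.
The rest check out directly.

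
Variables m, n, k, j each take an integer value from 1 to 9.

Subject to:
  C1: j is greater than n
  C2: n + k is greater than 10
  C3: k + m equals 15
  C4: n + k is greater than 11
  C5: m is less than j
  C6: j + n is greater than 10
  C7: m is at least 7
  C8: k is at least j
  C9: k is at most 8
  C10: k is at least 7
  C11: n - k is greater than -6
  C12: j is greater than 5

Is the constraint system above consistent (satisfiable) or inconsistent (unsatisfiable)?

Satisfiable

Setting (m, n, k, j) = (7, 5, 8, 8) satisfies everything: constraint 2: n + k = 13; constraint 3: k + m = 15, and the others follow.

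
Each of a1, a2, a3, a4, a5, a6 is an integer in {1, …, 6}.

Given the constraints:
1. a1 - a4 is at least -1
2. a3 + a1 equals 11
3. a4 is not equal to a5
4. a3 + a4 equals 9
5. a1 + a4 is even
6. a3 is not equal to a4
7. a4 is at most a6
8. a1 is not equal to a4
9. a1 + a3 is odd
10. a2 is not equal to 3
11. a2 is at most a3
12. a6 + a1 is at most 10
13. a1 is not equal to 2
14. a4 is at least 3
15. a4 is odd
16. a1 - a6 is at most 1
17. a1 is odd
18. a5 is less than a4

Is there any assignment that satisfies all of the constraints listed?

Satisfiable

The assignment a1 = 5, a2 = 5, a3 = 6, a4 = 3, a5 = 2, a6 = 5 works:
  constraint 1 holds since a1 - a4 = 2.
  constraint 2 holds since a3 + a1 = 11.
The rest check out directly.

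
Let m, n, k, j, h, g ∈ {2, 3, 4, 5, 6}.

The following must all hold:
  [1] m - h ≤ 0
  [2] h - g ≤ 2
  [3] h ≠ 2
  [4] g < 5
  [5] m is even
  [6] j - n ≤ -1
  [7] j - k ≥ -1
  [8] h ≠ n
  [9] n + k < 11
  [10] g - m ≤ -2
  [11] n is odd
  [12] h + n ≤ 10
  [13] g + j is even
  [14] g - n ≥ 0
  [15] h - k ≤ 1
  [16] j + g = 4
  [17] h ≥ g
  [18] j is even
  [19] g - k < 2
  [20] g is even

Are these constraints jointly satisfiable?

Constraints 1, 6, 7, 10, 14, and 15 give k − h ≥ -1, h − m ≥ 0, m − g ≥ 2, g − n ≥ 0, n − j ≥ 1, j − k ≥ -1.
Adding all 6 inequalities: the left sides telescope to 0, and the right sides sum to (-1) + 0 + 2 + 0 + 1 + (-1) = 1. So 0 ≥ 1, which is false.

Unsatisfiable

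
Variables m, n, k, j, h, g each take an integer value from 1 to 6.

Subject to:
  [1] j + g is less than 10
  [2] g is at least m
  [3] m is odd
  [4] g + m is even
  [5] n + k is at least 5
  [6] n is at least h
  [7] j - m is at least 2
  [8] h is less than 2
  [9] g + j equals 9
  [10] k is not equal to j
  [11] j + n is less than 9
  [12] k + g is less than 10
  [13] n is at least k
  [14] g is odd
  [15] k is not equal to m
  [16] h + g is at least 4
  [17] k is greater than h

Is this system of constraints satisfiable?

The assignment m = 1, n = 3, k = 2, j = 4, h = 1, g = 5 works:
  constraint 1 holds since j + g = 9.
  constraint 5 holds since n + k = 5.
The rest check out directly.

Satisfiable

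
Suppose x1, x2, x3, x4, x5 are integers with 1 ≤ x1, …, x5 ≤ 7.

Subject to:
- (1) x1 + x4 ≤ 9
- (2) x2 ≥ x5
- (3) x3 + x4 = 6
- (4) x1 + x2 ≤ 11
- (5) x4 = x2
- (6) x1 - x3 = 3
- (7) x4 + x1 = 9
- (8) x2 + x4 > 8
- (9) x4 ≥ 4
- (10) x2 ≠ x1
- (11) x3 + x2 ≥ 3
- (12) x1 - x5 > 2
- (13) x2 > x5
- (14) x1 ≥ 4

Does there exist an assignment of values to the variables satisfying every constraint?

Satisfiable

One satisfying assignment is x1 = 4, x2 = 5, x3 = 1, x4 = 5, x5 = 1.
For the less obvious constraints — constraint 1: x1 + x4 = 9; constraint 3: x3 + x4 = 6; constraint 4: x1 + x2 = 9 — and the others hold by inspection.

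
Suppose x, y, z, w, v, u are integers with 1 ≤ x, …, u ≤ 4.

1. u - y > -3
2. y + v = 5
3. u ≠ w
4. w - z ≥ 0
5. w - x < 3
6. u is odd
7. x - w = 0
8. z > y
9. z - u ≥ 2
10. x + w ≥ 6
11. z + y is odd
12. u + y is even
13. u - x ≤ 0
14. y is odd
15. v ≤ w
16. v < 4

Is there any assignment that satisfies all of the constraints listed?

Satisfiable

Setting (x, y, z, w, v, u) = (4, 3, 4, 4, 2, 1) satisfies everything: constraint 1: u - y = -2; constraint 2: y + v = 5; constraint 4: w - z = 0, and the others follow.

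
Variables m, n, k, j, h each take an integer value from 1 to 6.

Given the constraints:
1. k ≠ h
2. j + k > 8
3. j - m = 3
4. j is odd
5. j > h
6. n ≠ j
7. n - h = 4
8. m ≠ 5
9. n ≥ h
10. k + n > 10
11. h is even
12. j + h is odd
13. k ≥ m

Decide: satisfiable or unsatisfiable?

Satisfiable

One satisfying assignment is m = 2, n = 6, k = 6, j = 5, h = 2.
For the less obvious constraints — constraint 2: j + k = 11; constraint 3: j - m = 3 — and the others hold by inspection.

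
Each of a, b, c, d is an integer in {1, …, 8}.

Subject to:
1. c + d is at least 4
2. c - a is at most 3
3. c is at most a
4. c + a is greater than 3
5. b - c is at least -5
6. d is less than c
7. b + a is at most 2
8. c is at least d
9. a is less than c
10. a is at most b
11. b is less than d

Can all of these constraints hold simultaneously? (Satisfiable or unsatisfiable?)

Unsatisfiable

Constraints 3, 6, 10, and 11 give c ≤ a, a ≤ b, b < d, d < c. Chaining: c ≤ a ≤ b < d < c, which forces c < c — impossible.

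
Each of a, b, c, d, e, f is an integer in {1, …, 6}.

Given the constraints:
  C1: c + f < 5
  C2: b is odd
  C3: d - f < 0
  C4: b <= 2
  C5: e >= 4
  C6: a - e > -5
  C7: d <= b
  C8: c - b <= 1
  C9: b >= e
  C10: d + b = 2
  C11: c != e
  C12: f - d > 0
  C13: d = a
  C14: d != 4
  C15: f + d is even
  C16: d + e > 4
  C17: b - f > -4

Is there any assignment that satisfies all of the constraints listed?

Unsatisfiable

From constraints 5 and 9: b ≥ e and e ≥ 4, so b ≥ 4. From constraint 4: b ≤ 2. But 2 < 4, so no value of b works.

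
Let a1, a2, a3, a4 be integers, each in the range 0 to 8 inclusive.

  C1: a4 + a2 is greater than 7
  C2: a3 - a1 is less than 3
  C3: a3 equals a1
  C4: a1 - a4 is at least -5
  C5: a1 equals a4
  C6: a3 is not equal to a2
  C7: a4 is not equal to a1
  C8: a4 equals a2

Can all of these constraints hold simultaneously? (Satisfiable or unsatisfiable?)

Unsatisfiable

From constraints 3, 5, and 8, a3 = a1 = a4 = a2, so a3 = a2. But constraint 6 says a3 ≠ a2. Contradiction.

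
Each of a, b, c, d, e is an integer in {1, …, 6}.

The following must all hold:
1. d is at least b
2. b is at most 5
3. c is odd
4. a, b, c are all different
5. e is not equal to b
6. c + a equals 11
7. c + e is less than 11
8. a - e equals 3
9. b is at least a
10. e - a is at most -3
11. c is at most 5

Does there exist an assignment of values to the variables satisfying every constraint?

Unsatisfiable

From constraint 11: c ≤ 5. From constraints 2 and 9: a ≤ b ≤ 5. Hence c + a ≤ 10. But constraint 6 requires c + a = 11, and 11 > 10. Contradiction.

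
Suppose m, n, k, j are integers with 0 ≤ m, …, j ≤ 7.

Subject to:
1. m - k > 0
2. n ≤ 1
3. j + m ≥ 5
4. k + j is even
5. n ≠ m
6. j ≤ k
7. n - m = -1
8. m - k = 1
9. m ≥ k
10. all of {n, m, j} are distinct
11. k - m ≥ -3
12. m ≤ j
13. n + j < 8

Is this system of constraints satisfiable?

Constraints 1, 6, and 12 give m ≤ j, j ≤ k, k < m. Chaining: m ≤ j ≤ k < m, which forces m < m — impossible.

Unsatisfiable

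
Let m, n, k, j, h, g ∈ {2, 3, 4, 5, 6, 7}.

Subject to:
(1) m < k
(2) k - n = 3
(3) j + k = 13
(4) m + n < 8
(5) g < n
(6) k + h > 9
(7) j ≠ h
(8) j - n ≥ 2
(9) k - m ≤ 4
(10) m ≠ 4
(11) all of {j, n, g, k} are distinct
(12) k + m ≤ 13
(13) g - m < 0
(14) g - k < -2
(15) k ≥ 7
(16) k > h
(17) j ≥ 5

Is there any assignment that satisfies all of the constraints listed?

Satisfiable

The assignment m = 3, n = 4, k = 7, j = 6, h = 3, g = 2 works:
  constraint 2 holds since k - n = 3.
  constraint 3 holds since j + k = 13.
  constraint 4 holds since m + n = 7.
The rest check out directly.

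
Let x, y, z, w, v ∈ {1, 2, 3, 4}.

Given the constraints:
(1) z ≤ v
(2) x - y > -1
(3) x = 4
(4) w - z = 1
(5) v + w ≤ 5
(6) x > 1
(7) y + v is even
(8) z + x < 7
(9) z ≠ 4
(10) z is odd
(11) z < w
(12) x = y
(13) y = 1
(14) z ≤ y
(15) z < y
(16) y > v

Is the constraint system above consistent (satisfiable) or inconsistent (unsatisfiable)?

Constraint 3 fixes x = 4 and constraint 13 fixes y = 1, but constraint 12 requires x = y. Since 4 ≠ 1, contradiction.

Unsatisfiable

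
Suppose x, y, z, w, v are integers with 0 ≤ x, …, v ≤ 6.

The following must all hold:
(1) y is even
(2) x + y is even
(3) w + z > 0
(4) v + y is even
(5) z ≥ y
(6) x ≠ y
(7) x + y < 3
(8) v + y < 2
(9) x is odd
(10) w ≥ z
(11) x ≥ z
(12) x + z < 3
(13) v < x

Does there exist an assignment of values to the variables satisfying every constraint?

Constraint 9 makes x odd and constraint 1 makes y even, so x + y must be odd. Constraint 2 says x + y is even — contradiction.

Unsatisfiable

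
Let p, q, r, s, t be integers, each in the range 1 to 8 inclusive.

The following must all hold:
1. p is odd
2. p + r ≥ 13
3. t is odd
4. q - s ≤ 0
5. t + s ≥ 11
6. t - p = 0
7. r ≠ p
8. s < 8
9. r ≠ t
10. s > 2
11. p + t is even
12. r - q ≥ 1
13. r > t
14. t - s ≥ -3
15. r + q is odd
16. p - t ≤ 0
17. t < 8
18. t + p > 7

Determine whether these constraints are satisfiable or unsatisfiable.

Satisfiable

Take p = 5, q = 7, r = 8, s = 7, t = 5. Then constraint 2: p + r = 13; constraint 4: q - s = 0; constraint 5: t + s = 12, and every other listed constraint is also met.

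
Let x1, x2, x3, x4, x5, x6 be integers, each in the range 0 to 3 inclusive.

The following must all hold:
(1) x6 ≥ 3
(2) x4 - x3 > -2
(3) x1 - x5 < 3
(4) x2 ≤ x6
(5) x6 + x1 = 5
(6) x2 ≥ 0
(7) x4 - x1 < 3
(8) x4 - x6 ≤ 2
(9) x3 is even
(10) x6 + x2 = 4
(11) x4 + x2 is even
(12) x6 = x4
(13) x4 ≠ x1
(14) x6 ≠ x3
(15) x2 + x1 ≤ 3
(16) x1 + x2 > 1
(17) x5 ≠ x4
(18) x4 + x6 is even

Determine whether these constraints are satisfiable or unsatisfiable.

Satisfiable

Take x1 = 2, x2 = 1, x3 = 2, x4 = 3, x5 = 0, x6 = 3. Then constraint 2: x4 - x3 = 1; constraint 3: x1 - x5 = 2; constraint 5: x6 + x1 = 5, and every other listed constraint is also met.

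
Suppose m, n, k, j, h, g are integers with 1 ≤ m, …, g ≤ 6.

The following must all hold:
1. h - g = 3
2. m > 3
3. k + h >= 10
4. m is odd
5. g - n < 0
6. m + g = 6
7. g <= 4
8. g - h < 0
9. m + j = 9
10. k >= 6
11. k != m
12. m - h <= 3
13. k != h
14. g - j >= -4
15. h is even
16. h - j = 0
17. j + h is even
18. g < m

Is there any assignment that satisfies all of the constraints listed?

The assignment m = 5, n = 3, k = 6, j = 4, h = 4, g = 1 works:
  constraint 1 holds since h - g = 3.
  constraint 3 holds since k + h = 10.
  constraint 5 holds since g - n = -2.
The rest check out directly.

Satisfiable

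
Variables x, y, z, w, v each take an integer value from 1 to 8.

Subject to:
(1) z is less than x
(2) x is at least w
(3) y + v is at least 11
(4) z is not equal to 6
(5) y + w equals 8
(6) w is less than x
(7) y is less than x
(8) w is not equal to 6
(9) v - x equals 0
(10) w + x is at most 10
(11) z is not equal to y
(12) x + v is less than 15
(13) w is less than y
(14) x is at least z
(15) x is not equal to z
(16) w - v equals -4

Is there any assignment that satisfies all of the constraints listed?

Satisfiable

Setting (x, y, z, w, v) = (7, 5, 2, 3, 7) satisfies everything: constraint 3: y + v = 12; constraint 5: y + w = 8, and the others follow.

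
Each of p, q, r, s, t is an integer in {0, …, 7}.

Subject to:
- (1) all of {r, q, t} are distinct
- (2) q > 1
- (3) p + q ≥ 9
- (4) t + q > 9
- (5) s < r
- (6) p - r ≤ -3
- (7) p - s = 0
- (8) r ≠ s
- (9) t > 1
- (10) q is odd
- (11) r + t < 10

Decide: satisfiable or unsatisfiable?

Satisfiable

The assignment p = 2, q = 7, r = 5, s = 2, t = 3 works:
  constraint 3 holds since p + q = 9.
  constraint 4 holds since t + q = 10.
The rest check out directly.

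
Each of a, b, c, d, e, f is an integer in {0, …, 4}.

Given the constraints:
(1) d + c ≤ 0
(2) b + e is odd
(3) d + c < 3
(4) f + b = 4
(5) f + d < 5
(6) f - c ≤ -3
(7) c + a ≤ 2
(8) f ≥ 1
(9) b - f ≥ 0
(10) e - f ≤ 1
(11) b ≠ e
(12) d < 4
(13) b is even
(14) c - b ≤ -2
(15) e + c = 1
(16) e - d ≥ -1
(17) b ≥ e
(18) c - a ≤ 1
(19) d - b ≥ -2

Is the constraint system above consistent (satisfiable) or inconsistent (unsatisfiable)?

Constraints 6, 10, 14, 16, and 19 give c − f ≥ 3, f − e ≥ -1, e − d ≥ -1, d − b ≥ -2, b − c ≥ 2.
Adding all 5 inequalities: the left sides telescope to 0, and the right sides sum to 3 + (-1) + (-1) + (-2) + 2 = 1. So 0 ≥ 1, which is false.

Unsatisfiable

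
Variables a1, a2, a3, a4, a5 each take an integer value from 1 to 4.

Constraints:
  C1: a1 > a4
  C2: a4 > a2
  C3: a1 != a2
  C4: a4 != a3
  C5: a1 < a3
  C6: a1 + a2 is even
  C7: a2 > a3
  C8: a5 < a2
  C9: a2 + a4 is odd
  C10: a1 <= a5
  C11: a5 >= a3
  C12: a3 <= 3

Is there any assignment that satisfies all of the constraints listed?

Unsatisfiable

Constraints 1, 2, 5, 8, and 11 give a1 < a3, a3 ≤ a5, a5 < a2, a2 < a4, a4 < a1. Chaining: a1 < a3 ≤ a5 < a2 < a4 < a1, which forces a1 < a1 — impossible.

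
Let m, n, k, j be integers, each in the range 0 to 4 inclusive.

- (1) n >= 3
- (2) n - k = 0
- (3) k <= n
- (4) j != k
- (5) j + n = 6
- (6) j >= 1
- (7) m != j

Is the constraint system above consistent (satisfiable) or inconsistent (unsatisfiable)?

Satisfiable

Setting (m, n, k, j) = (3, 4, 4, 2) satisfies everything: constraint 2: n - k = 0; constraint 3: k = 4, n = 4; constraint 5: j + n = 6, and the others follow.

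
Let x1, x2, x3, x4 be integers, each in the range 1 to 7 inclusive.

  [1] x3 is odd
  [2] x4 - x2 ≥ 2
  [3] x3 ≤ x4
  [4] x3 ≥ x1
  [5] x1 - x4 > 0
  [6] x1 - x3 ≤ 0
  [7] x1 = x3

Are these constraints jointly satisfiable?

Constraints 3, 5, and 6 give x4 < x1, x1 ≤ x3, x3 ≤ x4. Chaining: x4 < x1 ≤ x3 ≤ x4, which forces x4 < x4 — impossible.

Unsatisfiable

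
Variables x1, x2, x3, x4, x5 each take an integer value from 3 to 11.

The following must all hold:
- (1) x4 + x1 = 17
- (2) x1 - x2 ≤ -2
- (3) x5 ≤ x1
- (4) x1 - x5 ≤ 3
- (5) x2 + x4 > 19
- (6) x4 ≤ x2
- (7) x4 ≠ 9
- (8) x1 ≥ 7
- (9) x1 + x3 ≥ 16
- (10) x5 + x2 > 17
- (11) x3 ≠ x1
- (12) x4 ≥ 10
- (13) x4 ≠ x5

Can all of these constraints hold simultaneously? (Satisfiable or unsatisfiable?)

Try x1 = 7, x2 = 11, x3 = 11, x4 = 10, x5 = 7.
Check constraint 1: x4 + x1 = 17; constraint 2: x1 - x2 = -4; constraint 4: x1 - x5 = 0. The remaining constraints are straightforward to verify.

Satisfiable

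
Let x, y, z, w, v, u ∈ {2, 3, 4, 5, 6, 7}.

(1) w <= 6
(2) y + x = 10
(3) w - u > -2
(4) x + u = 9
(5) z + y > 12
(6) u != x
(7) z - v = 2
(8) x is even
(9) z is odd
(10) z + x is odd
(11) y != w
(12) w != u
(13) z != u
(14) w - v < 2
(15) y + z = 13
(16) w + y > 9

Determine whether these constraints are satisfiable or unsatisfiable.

Setting (x, y, z, w, v, u) = (4, 6, 7, 4, 5, 5) satisfies everything: constraint 2: y + x = 10; constraint 3: w - u = -1; constraint 4: x + u = 9, and the others follow.

Satisfiable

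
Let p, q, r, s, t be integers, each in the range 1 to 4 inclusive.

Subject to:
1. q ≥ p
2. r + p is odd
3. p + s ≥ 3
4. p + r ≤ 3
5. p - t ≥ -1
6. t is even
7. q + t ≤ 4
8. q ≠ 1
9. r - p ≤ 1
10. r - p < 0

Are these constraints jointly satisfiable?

Satisfiable

Try p = 2, q = 2, r = 1, s = 1, t = 2.
Check constraint 3: p + s = 3; constraint 4: p + r = 3. The remaining constraints are straightforward to verify.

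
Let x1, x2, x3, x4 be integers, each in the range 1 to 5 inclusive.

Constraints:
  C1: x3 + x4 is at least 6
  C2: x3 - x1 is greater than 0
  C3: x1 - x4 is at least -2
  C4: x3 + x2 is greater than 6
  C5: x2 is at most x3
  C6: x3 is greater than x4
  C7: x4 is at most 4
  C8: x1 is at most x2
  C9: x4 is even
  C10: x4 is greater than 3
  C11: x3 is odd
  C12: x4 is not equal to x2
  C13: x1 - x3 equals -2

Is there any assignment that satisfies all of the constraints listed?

Satisfiable

Setting (x1, x2, x3, x4) = (3, 3, 5, 4) satisfies everything: constraint 1: x3 + x4 = 9; constraint 2: x3 - x1 = 2; constraint 3: x1 - x4 = -1, and the others follow.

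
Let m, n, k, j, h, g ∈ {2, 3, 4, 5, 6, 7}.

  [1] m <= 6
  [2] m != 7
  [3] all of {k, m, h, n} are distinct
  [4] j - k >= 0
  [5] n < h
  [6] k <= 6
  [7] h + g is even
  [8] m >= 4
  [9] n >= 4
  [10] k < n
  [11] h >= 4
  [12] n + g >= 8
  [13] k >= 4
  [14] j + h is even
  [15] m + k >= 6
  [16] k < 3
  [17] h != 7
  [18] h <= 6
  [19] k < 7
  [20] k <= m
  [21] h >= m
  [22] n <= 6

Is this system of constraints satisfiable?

Unsatisfiable

Constraints 1, 6, 8, 9, 11, 13, 18, and 22 confine each of k, m, h, n to the 3 values {4, …, 6}.
Constraint 3 requires all 4 of them to be distinct, but only 3 values are available — impossible by the pigeonhole principle.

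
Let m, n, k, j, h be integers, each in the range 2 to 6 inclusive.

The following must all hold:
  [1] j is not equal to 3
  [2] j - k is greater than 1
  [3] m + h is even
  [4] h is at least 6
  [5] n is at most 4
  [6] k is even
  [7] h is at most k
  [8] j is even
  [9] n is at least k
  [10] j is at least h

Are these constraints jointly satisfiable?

From constraints 4 and 7: k ≥ h and h ≥ 6, so k ≥ 6. From constraints 5 and 9: k ≤ n and n ≤ 4, so k ≤ 4. But 4 < 6, so no value of k works.

Unsatisfiable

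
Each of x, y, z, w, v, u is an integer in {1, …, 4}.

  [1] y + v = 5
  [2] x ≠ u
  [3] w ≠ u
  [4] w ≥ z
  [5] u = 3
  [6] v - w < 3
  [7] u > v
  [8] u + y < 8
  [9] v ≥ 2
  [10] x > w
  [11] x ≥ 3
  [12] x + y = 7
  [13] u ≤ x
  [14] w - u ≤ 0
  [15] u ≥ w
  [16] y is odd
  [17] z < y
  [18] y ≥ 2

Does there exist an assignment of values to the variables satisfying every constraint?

Satisfiable

The assignment x = 4, y = 3, z = 1, w = 2, v = 2, u = 3 works:
  constraint 1 holds since y + v = 5.
  constraint 6 holds since v - w = 0.
The rest check out directly.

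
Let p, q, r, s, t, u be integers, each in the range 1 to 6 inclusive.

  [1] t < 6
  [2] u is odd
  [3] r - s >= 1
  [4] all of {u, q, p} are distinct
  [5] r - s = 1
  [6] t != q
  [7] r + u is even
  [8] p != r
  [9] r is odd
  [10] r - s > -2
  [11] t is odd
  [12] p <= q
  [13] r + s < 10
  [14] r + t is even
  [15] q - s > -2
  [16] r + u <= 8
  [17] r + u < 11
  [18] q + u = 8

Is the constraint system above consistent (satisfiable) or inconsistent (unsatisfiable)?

Setting (p, q, r, s, t, u) = (1, 5, 5, 4, 1, 3) satisfies everything: constraint 3: r - s = 1; constraint 5: r - s = 1; constraint 10: r - s = 1, and the others follow.

Satisfiable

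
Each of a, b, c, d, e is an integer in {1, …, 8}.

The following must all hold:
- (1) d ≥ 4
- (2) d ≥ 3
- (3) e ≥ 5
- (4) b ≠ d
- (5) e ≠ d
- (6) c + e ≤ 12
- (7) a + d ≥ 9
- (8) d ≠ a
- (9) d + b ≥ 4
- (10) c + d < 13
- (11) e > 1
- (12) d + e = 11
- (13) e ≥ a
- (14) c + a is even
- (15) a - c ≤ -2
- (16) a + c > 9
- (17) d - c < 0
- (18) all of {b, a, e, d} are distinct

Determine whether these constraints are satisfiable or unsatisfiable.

The assignment a = 4, b = 1, c = 6, d = 5, e = 6 works:
  constraint 6 holds since c + e = 12.
  constraint 7 holds since a + d = 9.
The rest check out directly.

Satisfiable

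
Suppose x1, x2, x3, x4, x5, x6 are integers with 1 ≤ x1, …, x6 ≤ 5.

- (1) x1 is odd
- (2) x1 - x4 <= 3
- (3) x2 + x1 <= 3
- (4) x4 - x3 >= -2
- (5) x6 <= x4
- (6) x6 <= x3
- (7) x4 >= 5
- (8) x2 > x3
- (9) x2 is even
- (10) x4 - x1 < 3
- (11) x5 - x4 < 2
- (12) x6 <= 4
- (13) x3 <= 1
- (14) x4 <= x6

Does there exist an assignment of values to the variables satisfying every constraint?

Unsatisfiable

From constraints 7 and 14: x6 ≥ x4 and x4 ≥ 5, so x6 ≥ 5. From constraints 6 and 13: x6 ≤ x3 and x3 ≤ 1, so x6 ≤ 1. But 1 < 5, so no value of x6 works.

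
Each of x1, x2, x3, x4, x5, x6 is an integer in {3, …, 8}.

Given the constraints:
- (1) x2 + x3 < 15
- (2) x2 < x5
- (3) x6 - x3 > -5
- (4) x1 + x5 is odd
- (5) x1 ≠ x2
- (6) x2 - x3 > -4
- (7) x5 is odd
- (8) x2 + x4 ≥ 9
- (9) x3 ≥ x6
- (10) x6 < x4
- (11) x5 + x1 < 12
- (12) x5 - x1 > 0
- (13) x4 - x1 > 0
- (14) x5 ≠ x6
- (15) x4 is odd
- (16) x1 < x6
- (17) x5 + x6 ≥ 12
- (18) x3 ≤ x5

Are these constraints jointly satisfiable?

Satisfiable

One satisfying assignment is x1 = 4, x2 = 5, x3 = 7, x4 = 7, x5 = 7, x6 = 5.
For the less obvious constraints — constraint 1: x2 + x3 = 12; constraint 3: x6 - x3 = -2 — and the others hold by inspection.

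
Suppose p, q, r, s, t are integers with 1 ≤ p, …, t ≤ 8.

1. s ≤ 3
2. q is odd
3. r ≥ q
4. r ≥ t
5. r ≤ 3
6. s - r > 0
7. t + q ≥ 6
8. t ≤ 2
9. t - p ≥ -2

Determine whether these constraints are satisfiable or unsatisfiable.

From constraint 8: t ≤ 2. From constraints 3 and 5: q ≤ r ≤ 3. Hence t + q ≤ 5. But constraint 7 requires t + q ≥ 6, and 6 > 5. Contradiction.

Unsatisfiable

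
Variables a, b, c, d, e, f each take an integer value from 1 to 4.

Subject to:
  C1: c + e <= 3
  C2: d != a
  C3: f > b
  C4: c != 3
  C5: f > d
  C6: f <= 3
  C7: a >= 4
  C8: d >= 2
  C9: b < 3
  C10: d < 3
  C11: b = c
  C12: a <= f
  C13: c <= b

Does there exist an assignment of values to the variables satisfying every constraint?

From constraint 7: a ≥ 4. From constraints 6 and 12: a ≤ f and f ≤ 3, so a ≤ 3. But 3 < 4, so no value of a works.

Unsatisfiable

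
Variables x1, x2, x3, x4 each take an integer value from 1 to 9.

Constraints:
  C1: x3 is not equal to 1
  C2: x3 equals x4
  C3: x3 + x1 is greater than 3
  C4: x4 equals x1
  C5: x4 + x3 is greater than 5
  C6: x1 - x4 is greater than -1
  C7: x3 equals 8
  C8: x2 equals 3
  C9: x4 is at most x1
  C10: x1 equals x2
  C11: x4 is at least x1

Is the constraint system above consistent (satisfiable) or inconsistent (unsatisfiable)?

Unsatisfiable

Constraint 7 fixes x3 = 8 and constraint 8 fixes x2 = 3. Constraints 2, 4, and 10 give x3 = x4 = x1 = x2, so x3 = x2. But 8 ≠ 3 — contradiction.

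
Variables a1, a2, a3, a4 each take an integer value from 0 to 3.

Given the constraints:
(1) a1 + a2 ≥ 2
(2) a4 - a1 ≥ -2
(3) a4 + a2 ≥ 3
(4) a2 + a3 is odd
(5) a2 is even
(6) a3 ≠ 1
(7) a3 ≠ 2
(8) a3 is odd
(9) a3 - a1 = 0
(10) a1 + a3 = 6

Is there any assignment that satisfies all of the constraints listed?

Take a1 = 3, a2 = 0, a3 = 3, a4 = 3. Then constraint 1: a1 + a2 = 3; constraint 2: a4 - a1 = 0; constraint 3: a4 + a2 = 3, and every other listed constraint is also met.

Satisfiable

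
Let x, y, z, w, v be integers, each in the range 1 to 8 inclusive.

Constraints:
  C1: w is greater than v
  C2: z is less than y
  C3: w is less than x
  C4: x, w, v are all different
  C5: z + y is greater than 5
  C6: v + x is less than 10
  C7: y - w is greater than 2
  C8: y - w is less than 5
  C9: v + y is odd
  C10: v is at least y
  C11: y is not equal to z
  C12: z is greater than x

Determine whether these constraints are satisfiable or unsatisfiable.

Constraints 1, 2, 3, 10, and 12 give w < x, x < z, z < y, y ≤ v, v < w. Chaining: w < x < z < y ≤ v < w, which forces w < w — impossible.

Unsatisfiable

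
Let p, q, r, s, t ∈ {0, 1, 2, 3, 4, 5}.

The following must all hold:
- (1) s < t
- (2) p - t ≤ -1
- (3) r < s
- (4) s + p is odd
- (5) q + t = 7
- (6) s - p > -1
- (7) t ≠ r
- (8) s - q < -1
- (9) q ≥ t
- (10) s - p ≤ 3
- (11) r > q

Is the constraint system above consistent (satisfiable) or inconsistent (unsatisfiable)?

Constraints 1, 3, 9, and 11 give s < t, t ≤ q, q < r, r < s. Chaining: s < t ≤ q < r < s, which forces s < s — impossible.

Unsatisfiable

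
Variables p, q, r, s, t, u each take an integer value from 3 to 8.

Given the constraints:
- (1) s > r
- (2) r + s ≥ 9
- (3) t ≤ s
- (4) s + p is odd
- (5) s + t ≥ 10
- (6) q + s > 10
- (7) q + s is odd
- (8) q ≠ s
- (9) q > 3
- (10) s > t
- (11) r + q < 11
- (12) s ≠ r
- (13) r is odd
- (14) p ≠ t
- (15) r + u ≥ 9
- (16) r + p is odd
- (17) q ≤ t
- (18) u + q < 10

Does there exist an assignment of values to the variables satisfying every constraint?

Satisfiable

Setting (p, q, r, s, t, u) = (8, 4, 5, 7, 5, 4) satisfies everything: constraint 2: r + s = 12; constraint 5: s + t = 12; constraint 6: q + s = 11, and the others follow.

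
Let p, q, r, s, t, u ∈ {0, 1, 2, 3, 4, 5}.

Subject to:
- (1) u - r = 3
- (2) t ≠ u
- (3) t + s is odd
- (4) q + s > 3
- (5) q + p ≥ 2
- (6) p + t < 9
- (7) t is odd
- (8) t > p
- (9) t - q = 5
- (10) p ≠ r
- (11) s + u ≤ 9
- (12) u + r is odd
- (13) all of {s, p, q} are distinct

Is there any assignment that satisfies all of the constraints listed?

Setting (p, q, r, s, t, u) = (2, 0, 0, 4, 5, 3) satisfies everything: constraint 1: u - r = 3; constraint 4: q + s = 4, and the others follow.

Satisfiable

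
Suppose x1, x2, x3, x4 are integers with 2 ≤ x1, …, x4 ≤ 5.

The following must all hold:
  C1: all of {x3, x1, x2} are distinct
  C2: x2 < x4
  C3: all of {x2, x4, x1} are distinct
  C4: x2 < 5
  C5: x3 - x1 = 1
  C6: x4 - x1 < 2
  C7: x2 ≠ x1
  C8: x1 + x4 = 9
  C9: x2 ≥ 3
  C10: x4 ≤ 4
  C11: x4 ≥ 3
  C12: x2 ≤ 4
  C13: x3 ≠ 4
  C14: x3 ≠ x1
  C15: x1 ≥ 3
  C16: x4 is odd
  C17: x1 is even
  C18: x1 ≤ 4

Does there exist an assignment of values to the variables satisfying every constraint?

Constraints 9, 10, 11, 12, 15, and 18 confine each of x2, x4, x1 to the 2 values {3, 4}.
Constraint 3 requires all 3 of them to be distinct, but only 2 values are available — impossible by the pigeonhole principle.

Unsatisfiable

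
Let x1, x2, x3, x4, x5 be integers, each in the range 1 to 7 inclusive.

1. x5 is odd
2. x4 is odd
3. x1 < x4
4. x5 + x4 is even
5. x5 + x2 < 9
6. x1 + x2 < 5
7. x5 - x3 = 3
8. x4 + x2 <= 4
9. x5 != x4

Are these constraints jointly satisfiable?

Setting (x1, x2, x3, x4, x5) = (1, 1, 2, 3, 5) satisfies everything: constraint 5: x5 + x2 = 6; constraint 6: x1 + x2 = 2, and the others follow.

Satisfiable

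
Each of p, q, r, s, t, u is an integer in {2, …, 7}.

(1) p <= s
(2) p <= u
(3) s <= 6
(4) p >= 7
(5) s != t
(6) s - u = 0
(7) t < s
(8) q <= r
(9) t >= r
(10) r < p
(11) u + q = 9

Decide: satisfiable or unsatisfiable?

From constraint 4: p ≥ 7. From constraints 1 and 3: p ≤ s and s ≤ 6, so p ≤ 6. But 6 < 7, so no value of p works.

Unsatisfiable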